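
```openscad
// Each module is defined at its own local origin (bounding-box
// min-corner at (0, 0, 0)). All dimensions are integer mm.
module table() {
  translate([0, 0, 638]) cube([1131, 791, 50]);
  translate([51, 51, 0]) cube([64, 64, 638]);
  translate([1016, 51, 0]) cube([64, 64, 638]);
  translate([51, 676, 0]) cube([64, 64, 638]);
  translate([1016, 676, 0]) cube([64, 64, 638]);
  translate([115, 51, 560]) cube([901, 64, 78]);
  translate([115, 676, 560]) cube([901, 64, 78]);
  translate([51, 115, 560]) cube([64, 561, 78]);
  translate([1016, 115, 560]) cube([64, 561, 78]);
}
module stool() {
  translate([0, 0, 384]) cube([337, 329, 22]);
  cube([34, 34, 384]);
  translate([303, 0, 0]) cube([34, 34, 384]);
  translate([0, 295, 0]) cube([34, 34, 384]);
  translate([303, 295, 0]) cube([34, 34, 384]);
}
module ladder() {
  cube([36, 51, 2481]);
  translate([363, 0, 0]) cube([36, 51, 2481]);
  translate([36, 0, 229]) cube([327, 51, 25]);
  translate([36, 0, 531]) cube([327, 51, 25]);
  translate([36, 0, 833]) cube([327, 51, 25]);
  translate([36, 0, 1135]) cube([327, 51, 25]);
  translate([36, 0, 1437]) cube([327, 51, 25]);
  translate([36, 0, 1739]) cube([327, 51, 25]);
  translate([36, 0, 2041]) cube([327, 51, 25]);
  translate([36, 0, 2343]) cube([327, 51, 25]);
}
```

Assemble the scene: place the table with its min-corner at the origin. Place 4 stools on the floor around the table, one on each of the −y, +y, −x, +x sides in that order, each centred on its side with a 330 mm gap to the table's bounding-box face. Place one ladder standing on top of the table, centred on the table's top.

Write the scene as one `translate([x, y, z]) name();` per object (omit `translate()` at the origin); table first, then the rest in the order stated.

table();
translate([397, -659, 0]) stool();
translate([397, 1121, 0]) stool();
translate([-667, 231, 0]) stool();
translate([1461, 231, 0]) stool();
translate([366, 370, 688]) ladder();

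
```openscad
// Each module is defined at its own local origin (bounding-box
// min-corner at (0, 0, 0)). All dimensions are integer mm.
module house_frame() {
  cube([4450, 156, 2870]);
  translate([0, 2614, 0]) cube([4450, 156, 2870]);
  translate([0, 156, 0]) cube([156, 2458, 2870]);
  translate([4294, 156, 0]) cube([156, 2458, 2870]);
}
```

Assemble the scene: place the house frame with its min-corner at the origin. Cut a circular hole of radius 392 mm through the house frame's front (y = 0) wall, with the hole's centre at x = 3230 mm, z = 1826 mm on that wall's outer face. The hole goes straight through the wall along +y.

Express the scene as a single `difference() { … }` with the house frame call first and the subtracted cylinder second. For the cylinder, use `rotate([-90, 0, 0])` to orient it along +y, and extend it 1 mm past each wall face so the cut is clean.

difference() {
  house_frame();
  translate([3230, -1, 1826]) rotate([-90, 0, 0]) cylinder(h = 158, r = 392);
}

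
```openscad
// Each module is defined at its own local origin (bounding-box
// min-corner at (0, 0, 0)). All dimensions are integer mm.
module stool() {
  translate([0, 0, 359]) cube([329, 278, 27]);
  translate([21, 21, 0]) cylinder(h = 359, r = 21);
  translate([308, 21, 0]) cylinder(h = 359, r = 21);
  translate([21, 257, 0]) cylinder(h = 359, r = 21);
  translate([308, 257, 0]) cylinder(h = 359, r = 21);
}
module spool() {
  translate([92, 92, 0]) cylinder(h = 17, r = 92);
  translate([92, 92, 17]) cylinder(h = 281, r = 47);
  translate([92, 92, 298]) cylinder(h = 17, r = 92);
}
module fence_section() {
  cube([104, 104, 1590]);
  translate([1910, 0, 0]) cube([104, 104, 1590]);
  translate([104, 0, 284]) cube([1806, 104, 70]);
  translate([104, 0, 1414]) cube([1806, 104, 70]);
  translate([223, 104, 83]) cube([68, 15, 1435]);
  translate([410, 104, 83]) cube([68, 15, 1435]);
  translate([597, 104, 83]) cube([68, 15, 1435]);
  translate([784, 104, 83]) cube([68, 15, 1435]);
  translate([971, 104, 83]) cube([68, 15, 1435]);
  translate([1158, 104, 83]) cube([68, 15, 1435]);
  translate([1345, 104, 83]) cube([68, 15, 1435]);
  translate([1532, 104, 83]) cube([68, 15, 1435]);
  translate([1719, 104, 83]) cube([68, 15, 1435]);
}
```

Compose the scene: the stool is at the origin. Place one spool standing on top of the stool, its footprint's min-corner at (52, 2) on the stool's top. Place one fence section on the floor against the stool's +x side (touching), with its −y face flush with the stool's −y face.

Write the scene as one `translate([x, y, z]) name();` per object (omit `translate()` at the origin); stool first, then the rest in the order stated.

stool();
translate([52, 2, 386]) spool();
translate([329, 0, 0]) fence_section();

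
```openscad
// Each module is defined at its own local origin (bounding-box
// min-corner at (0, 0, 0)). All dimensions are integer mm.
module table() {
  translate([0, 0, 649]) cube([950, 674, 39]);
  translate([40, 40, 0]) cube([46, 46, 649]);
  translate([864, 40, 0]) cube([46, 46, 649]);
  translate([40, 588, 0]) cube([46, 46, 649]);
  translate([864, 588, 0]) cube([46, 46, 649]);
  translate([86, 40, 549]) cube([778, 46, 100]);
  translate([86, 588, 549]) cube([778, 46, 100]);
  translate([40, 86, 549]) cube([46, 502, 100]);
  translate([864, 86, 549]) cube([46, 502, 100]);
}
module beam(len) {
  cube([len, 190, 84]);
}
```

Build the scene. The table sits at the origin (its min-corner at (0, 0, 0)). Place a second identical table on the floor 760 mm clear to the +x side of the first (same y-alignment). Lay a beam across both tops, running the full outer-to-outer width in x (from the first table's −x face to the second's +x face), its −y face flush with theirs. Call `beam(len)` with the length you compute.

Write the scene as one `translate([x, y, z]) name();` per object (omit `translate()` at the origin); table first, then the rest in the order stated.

table();
translate([1710, 0, 0]) table();
translate([0, 0, 688]) beam(2660);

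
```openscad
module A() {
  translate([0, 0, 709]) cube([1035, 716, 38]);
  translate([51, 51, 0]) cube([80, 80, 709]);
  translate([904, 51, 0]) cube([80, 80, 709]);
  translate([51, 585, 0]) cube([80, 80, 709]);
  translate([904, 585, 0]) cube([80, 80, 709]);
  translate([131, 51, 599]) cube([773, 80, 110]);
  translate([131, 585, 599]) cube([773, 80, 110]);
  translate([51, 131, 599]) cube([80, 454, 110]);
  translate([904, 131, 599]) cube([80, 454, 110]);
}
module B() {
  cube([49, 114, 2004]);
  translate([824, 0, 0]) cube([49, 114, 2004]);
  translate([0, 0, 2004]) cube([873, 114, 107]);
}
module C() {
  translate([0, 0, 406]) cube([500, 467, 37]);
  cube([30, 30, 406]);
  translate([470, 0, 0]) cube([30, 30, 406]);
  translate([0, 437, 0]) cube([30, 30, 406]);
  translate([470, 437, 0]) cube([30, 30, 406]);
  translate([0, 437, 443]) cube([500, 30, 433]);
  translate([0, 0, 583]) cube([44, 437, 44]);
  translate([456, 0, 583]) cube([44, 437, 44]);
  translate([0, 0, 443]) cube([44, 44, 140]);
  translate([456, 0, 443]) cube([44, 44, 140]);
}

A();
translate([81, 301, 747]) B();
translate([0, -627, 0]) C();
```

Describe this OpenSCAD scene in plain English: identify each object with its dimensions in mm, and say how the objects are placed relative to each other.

A is a table: top 1035 mm (x) × 716 mm (y), 38 mm thick, upper face at z = 747 mm, on four 80×80 mm square legs, each inset 51 mm from the nearest pair of top edges, running from z = 0 to the bottom of the top. Four apron rails, 80 mm thick and 110 mm tall, run between adjacent legs with their top edges flush with the underside of the top and their outer faces flush with the legs' outer faces.

B is a door frame. The clear opening is 775 mm wide and 2004 mm high. Two 49 mm wide jambs, 114 mm deep, stand either side of the opening from the floor to the top of the opening. A 107 mm thick head sits across the top of both jambs, spanning the full outside width of the frame.

C is a chair: 500×467 mm seat, 37 mm thick, top at z = 443 mm, on four 30 mm square corner legs flush with the seat edges. A 30 mm thick backrest slab spans the full seat width, extending 433 mm above the seat top, its back face flush with the seat's +y edge. Two armrests of 44×44 mm section run along each side from the seat's front edge to the front of the backrest, top faces 184 mm above the seat top and outer faces flush with the seat's x-edges; a 44×44 mm post under the front of each armrest stands on the seat at the front corner.

The door frame is on top of the table, centred. The chair is on the floor beside the table on its −y side.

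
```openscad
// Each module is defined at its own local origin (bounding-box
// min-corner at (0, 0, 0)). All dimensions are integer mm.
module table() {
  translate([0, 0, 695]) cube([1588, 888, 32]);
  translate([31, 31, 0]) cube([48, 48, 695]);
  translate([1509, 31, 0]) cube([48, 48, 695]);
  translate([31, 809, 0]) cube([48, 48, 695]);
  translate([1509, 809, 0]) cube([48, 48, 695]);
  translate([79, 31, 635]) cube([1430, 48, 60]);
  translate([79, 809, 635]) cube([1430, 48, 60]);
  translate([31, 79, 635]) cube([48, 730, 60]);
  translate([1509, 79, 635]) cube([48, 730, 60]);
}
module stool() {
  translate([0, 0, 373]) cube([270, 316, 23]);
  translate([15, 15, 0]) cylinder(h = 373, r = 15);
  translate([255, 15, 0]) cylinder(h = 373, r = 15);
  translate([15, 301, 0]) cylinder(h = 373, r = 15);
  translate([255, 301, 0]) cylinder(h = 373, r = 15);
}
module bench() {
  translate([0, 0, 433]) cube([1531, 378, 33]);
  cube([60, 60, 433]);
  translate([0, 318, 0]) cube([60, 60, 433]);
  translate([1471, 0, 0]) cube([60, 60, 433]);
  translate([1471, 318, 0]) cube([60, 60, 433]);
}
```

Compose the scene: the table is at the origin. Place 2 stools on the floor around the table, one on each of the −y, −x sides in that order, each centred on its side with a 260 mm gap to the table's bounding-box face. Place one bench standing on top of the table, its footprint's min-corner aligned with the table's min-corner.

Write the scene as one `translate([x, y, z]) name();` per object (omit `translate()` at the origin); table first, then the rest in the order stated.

table();
translate([659, -576, 0]) stool();
translate([-530, 286, 0]) stool();
translate([0, 0, 727]) bench();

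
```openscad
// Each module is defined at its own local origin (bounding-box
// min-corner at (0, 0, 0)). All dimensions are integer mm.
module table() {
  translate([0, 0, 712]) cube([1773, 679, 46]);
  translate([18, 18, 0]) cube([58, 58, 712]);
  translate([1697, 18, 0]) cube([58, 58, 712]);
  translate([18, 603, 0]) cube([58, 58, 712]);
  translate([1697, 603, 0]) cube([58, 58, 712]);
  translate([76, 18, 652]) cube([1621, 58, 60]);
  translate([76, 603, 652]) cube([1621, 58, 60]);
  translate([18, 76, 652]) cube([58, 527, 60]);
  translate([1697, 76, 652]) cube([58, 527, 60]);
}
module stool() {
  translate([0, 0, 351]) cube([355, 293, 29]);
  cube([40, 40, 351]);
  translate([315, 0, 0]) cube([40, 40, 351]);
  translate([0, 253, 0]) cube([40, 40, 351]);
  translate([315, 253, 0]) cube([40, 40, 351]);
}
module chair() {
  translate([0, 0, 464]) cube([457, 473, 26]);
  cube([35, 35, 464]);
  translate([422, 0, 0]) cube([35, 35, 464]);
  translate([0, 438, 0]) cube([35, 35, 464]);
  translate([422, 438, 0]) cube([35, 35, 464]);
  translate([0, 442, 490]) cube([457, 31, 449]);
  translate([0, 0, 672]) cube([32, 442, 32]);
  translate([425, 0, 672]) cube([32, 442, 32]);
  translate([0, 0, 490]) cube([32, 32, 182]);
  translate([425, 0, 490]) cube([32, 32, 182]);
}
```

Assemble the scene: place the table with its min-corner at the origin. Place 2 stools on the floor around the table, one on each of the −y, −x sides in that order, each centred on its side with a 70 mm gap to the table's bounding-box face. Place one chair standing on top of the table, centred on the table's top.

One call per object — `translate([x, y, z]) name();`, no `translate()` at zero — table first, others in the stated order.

table();
translate([709, -363, 0]) stool();
translate([-425, 193, 0]) stool();
translate([658, 103, 758]) chair();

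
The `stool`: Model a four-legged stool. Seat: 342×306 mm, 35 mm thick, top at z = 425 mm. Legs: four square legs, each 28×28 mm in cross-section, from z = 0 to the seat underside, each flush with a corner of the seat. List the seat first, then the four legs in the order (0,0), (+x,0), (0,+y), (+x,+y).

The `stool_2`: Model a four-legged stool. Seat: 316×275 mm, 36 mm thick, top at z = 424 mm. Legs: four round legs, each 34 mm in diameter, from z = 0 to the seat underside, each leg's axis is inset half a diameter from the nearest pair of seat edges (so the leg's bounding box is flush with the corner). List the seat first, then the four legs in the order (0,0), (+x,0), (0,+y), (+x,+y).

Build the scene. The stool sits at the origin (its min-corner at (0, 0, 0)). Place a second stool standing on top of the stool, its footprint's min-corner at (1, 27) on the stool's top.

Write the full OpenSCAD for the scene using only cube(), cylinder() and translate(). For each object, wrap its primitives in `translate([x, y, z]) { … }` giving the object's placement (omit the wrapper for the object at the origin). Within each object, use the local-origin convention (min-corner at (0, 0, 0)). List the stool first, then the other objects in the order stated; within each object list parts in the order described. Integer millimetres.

translate([0, 0, 390]) cube([342, 306, 35]);
cube([28, 28, 390]);
translate([314, 0, 0]) cube([28, 28, 390]);
translate([0, 278, 0]) cube([28, 28, 390]);
translate([314, 278, 0]) cube([28, 28, 390]);
translate([1, 27, 425]) {
  translate([0, 0, 388]) cube([316, 275, 36]);
  translate([17, 17, 0]) cylinder(h = 388, r = 17);
  translate([299, 17, 0]) cylinder(h = 388, r = 17);
  translate([17, 258, 0]) cylinder(h = 388, r = 17);
  translate([299, 258, 0]) cylinder(h = 388, r = 17);
}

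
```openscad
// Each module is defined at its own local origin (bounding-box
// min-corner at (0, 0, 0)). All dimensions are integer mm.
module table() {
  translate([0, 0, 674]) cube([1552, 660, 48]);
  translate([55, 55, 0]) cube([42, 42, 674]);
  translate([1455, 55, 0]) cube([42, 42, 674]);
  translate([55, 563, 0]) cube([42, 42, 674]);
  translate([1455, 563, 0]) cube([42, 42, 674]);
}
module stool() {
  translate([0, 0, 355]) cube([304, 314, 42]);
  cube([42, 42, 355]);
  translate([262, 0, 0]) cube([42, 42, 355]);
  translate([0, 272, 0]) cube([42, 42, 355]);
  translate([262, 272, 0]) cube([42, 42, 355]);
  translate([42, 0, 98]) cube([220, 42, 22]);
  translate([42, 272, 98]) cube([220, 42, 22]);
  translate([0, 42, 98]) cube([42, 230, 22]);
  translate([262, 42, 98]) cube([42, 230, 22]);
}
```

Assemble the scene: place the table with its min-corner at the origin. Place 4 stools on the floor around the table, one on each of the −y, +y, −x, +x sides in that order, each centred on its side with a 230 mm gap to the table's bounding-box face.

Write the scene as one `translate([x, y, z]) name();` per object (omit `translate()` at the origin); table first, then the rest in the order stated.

table();
translate([624, -544, 0]) stool();
translate([624, 890, 0]) stool();
translate([-534, 173, 0]) stool();
translate([1782, 173, 0]) stool();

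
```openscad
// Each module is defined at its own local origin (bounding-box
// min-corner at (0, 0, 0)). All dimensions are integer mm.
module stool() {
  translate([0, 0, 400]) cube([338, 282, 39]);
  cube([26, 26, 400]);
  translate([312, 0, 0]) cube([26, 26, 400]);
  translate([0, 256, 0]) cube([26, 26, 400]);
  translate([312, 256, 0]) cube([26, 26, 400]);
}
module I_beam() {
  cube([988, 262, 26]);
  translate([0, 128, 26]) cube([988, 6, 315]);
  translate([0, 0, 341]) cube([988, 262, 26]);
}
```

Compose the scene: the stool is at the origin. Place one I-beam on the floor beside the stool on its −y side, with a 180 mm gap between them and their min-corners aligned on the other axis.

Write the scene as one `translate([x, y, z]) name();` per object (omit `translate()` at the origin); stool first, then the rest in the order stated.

stool();
translate([0, -442, 0]) I_beam();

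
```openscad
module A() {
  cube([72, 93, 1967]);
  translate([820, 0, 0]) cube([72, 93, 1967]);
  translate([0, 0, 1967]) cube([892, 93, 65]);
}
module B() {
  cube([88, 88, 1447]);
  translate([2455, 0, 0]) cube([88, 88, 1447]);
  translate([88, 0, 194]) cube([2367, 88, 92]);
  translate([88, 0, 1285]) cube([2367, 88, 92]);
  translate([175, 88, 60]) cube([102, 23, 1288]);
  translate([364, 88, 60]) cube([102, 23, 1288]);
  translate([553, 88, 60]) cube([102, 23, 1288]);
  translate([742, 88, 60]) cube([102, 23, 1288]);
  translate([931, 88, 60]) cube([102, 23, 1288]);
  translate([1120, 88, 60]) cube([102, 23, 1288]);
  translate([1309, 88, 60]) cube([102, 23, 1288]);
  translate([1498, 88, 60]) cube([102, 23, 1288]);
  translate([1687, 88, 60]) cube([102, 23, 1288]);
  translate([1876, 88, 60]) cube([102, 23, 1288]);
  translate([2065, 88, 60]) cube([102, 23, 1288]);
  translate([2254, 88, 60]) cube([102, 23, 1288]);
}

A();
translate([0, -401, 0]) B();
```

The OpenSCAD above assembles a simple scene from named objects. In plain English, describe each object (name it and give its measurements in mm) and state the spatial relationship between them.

A is a door frame. The clear opening is 748 mm wide and 1967 mm high. Two 72 mm wide jambs, 93 mm deep, stand either side of the opening from the floor to the top of the opening. A 65 mm thick head sits across the top of both jambs, spanning the full outside width of the frame.

B is a fence section. Two 88×88 mm posts, 1447 mm tall, stand on the floor with a clear span of 2367 mm between their inner faces. Two horizontal rails of 88×92 mm section span the gap between the posts with their undersides at z = 194 mm and z = 1285 mm, flush with the posts' −y face. 12 pickets, each 102 mm wide, 23 mm thick and 1288 mm tall, are fixed to the +y face of the rails with their bottoms at z = 60 mm, evenly spaced across the span with equal gaps (rounded down to the nearest mm) at the −x end and between each pair — any rounding remainder accumulates at the +x end.

The fence section is on the floor beside the door frame on its −y side.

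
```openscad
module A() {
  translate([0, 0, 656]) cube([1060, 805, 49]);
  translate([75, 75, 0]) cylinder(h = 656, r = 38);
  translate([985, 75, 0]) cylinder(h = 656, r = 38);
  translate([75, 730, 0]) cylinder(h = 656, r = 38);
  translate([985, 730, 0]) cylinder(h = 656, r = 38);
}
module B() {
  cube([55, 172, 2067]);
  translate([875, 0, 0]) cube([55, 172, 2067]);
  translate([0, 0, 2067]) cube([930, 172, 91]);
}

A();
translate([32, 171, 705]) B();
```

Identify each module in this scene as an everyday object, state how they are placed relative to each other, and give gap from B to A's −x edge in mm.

A is a table. B is a door frame. The door frame is on top of the table. The gap from the door frame to the table's −x edge is 32 mm.

The door frame's min-x is at 32; the table's min-x is 0; gap = 32 mm.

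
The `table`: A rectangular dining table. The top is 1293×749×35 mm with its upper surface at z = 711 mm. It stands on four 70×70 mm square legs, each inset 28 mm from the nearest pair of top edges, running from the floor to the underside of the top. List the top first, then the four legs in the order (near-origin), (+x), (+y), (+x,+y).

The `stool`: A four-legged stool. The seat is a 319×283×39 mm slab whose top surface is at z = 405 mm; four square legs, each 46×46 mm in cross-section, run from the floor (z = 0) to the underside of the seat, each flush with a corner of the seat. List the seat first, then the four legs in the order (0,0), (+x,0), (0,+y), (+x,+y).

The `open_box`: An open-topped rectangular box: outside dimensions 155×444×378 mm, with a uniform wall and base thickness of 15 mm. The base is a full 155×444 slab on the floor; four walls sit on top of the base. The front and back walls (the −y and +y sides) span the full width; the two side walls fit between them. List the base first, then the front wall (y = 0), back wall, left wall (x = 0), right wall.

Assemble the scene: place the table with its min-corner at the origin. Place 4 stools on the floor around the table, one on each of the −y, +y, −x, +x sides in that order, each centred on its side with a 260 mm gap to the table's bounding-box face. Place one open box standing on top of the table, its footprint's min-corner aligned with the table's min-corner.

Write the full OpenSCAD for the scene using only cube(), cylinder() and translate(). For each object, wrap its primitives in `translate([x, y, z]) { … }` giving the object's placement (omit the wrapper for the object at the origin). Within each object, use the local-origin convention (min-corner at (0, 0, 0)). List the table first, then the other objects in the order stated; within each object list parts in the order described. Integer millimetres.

translate([0, 0, 676]) cube([1293, 749, 35]);
translate([28, 28, 0]) cube([70, 70, 676]);
translate([1195, 28, 0]) cube([70, 70, 676]);
translate([28, 651, 0]) cube([70, 70, 676]);
translate([1195, 651, 0]) cube([70, 70, 676]);
translate([487, -543, 0]) {
  translate([0, 0, 366]) cube([319, 283, 39]);
  cube([46, 46, 366]);
  translate([273, 0, 0]) cube([46, 46, 366]);
  translate([0, 237, 0]) cube([46, 46, 366]);
  translate([273, 237, 0]) cube([46, 46, 366]);
}
translate([487, 1009, 0]) {
  translate([0, 0, 366]) cube([319, 283, 39]);
  cube([46, 46, 366]);
  translate([273, 0, 0]) cube([46, 46, 366]);
  translate([0, 237, 0]) cube([46, 46, 366]);
  translate([273, 237, 0]) cube([46, 46, 366]);
}
translate([-579, 233, 0]) {
  translate([0, 0, 366]) cube([319, 283, 39]);
  cube([46, 46, 366]);
  translate([273, 0, 0]) cube([46, 46, 366]);
  translate([0, 237, 0]) cube([46, 46, 366]);
  translate([273, 237, 0]) cube([46, 46, 366]);
}
translate([1553, 233, 0]) {
  translate([0, 0, 366]) cube([319, 283, 39]);
  cube([46, 46, 366]);
  translate([273, 0, 0]) cube([46, 46, 366]);
  translate([0, 237, 0]) cube([46, 46, 366]);
  translate([273, 237, 0]) cube([46, 46, 366]);
}
translate([0, 0, 711]) {
  cube([155, 444, 15]);
  translate([0, 0, 15]) cube([155, 15, 363]);
  translate([0, 429, 15]) cube([155, 15, 363]);
  translate([0, 15, 15]) cube([15, 414, 363]);
  translate([140, 15, 15]) cube([15, 414, 363]);
}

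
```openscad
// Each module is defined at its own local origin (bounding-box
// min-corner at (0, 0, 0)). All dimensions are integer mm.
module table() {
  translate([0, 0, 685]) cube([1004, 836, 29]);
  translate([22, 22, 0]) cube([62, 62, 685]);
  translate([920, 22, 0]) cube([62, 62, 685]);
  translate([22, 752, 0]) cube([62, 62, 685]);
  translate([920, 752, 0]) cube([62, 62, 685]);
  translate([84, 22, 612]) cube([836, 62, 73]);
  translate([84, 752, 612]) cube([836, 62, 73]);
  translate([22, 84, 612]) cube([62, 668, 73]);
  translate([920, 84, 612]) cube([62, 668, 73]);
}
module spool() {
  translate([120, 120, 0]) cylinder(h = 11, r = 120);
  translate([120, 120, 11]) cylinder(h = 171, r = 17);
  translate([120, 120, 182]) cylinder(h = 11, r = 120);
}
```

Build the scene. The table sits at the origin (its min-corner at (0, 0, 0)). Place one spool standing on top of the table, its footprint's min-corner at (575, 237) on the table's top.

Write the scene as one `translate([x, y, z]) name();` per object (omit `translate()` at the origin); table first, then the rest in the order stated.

table();
translate([575, 237, 714]) spool();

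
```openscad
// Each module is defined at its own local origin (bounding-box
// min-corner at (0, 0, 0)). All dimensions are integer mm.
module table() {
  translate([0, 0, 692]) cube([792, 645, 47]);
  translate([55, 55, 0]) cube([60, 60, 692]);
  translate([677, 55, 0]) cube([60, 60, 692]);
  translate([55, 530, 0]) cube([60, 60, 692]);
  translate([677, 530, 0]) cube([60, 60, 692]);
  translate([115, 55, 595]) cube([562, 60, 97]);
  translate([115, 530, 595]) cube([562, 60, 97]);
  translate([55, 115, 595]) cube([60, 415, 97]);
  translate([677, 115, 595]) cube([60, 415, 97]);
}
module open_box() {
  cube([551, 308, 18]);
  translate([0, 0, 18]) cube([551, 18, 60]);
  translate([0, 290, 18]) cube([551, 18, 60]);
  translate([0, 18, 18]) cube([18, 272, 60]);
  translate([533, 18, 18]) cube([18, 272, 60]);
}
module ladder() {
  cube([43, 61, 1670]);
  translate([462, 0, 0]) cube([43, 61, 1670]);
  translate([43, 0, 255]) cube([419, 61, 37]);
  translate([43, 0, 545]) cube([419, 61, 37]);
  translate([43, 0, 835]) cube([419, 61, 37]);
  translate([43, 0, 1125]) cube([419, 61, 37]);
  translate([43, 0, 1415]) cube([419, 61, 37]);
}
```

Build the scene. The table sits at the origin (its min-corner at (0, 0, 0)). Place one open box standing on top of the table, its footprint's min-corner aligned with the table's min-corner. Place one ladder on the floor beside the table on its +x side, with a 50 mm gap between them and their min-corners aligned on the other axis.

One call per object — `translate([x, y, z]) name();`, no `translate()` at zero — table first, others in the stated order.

table();
translate([0, 0, 739]) open_box();
translate([842, 0, 0]) ladder();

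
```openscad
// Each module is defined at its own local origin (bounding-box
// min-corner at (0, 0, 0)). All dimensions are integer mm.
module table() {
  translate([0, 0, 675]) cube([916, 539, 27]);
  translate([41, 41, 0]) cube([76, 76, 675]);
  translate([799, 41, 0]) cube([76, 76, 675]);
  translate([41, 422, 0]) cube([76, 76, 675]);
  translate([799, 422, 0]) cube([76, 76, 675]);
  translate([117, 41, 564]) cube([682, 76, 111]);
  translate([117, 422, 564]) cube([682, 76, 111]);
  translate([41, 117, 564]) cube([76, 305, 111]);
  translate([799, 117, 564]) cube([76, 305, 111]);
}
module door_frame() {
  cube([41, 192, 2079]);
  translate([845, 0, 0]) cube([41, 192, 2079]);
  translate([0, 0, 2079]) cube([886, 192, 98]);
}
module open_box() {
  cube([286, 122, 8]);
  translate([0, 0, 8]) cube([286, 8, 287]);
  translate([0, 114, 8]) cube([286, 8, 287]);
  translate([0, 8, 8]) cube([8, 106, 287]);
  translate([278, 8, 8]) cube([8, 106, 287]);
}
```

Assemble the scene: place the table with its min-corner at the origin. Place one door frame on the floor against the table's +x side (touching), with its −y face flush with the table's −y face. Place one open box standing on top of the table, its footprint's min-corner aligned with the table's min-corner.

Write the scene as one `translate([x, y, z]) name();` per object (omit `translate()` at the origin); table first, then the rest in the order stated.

table();
translate([916, 0, 0]) door_frame();
translate([0, 0, 702]) open_box();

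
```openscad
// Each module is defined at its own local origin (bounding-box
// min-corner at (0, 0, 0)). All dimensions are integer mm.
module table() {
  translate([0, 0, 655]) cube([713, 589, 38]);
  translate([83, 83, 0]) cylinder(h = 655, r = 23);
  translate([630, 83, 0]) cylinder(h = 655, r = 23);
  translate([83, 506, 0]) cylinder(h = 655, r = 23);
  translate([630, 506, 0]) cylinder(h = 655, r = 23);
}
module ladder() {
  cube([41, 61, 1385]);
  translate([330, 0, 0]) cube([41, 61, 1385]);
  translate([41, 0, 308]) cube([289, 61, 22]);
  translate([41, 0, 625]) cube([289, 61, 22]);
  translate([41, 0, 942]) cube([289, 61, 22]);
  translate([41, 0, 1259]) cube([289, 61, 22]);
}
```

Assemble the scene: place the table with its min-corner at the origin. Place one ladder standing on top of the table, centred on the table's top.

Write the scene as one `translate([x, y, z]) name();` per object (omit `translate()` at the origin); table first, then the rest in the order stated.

table();
translate([171, 264, 693]) ladder();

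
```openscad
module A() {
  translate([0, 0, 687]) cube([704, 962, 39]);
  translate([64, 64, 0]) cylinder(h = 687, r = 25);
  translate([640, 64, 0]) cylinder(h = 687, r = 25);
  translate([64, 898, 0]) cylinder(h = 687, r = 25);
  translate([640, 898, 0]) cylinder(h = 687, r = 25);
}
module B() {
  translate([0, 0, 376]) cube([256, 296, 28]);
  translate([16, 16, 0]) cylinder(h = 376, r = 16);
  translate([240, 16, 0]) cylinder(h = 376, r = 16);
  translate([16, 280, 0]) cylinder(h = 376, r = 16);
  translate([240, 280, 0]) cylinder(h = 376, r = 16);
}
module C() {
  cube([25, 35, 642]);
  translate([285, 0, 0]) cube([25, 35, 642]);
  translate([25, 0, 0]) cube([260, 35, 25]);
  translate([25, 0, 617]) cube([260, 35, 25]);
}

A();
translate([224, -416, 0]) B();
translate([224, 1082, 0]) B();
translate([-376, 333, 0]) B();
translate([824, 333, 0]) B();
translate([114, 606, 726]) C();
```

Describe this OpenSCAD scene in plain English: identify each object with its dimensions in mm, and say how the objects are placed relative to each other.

A is a rectangular dining table. The top is 704×962×39 mm with its upper surface at z = 726 mm. It stands on four round legs of 50 mm diameter, each leg's bounding box inset 39 mm from the nearest pair of top edges, running from the floor to the underside of the top.

B is a four-legged stool. The seat is a 256×296×28 mm slab whose top surface is at z = 404 mm; four round legs, each 32 mm in diameter, run from the floor (z = 0) to the underside of the seat, each leg's axis is inset half a diameter from the nearest pair of seat edges (so the leg's bounding box is flush with the corner).

C is a picture frame with a 260×592 mm rectangular opening (x by z) and a uniform 25 mm border on every side. Frame depth is 35 mm along y. It is built from two vertical stiles running the full outside height and two horizontal rails spanning the gap between the stiles.

Four stools sit around the table at the −y, +y, −x, +x sides. The picture frame is on top of the table.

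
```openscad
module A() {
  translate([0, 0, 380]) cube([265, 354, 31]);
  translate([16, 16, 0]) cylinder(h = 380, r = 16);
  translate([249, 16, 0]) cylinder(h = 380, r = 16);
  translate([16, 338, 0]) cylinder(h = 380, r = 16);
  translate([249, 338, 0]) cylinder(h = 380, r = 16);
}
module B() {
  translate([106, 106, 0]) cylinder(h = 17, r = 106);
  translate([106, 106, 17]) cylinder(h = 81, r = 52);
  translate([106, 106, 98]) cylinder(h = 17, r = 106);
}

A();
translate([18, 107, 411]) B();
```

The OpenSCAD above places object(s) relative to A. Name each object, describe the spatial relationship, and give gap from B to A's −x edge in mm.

The spool's min-x is at 18; the stool's min-x is 0; gap = 18 mm.

A is a stool. B is a spool. The spool is on top of the stool. The gap from the spool to the stool's −x edge is 18 mm.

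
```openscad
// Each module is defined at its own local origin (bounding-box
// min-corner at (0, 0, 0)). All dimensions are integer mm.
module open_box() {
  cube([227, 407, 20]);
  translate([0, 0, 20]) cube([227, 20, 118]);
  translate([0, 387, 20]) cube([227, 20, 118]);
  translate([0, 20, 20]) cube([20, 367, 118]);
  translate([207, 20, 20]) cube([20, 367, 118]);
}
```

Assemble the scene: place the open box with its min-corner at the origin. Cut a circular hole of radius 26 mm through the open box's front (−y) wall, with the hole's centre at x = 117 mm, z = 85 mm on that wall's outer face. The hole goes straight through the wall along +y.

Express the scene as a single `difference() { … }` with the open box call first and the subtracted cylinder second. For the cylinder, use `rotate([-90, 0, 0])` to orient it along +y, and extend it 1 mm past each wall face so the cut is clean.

difference() {
  open_box();
  translate([117, -1, 85]) rotate([-90, 0, 0]) cylinder(h = 22, r = 26);
}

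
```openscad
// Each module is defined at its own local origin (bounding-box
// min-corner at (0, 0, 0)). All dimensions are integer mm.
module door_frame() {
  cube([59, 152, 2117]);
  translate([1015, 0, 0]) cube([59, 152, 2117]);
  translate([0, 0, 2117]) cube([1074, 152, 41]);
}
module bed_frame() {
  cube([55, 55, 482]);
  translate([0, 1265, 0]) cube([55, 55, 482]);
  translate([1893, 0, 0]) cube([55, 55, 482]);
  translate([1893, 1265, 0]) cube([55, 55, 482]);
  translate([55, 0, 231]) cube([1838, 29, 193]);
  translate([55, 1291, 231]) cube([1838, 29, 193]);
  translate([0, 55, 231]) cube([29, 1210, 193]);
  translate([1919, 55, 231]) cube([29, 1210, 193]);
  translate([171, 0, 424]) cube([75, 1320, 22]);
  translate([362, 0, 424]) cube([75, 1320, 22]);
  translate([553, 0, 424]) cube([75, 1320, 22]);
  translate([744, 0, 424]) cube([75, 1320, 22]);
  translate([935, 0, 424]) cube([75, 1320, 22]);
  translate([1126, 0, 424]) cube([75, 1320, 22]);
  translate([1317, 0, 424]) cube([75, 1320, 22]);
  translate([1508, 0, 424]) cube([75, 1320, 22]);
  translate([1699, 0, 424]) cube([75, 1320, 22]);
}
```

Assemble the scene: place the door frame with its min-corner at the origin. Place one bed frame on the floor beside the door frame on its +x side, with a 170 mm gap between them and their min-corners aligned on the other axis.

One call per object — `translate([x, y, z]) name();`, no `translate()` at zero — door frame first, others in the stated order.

door_frame();
translate([1244, 0, 0]) bed_frame();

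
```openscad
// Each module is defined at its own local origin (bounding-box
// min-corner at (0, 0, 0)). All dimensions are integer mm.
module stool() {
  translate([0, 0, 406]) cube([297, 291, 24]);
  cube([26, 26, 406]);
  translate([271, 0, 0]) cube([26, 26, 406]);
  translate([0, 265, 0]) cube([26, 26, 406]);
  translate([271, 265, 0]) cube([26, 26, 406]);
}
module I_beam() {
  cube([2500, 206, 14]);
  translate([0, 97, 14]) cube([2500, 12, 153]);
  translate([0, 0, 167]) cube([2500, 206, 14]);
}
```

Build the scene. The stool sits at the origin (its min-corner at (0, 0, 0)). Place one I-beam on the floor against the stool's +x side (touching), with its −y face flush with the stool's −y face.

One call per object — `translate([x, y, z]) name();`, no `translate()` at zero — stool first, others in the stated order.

stool();
translate([297, 0, 0]) I_beam();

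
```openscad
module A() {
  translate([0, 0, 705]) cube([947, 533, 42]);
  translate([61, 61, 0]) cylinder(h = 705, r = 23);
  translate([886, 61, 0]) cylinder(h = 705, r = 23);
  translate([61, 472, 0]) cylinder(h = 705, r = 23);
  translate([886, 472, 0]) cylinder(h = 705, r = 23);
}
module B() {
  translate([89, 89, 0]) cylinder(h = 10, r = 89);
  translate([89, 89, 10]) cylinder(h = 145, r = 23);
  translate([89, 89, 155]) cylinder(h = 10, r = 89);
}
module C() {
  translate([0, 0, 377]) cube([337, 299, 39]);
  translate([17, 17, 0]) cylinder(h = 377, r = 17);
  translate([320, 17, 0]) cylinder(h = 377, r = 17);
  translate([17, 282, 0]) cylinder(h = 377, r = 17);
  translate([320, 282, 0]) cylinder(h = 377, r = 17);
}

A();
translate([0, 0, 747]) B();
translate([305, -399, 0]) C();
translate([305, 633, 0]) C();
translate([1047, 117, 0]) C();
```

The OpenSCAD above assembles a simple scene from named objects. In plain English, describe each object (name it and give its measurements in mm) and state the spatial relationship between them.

A is a table with a 947×533 mm rectangular top, 42 mm thick, top surface at z = 747 mm, supported by four round legs of 46 mm diameter, each leg's bounding box inset 38 mm from the nearest pair of top edges, running from the floor.

B is a spool: two coaxial disc flanges of radius 89 mm and thickness 10 mm, joined by a core cylinder of radius 23 mm and height 145 mm. The lower flange rests on z = 0 and the three cylinders share a vertical axis.

C is a four-legged stool. The seat is 337×299 mm, 39 mm thick, top at z = 416 mm. It stands on four round legs, each 34 mm in diameter, from z = 0 to the seat underside, each leg's axis is inset half a diameter from the nearest pair of seat edges (so the leg's bounding box is flush with the corner).

The spool is on top of the table. Three stools sit around the table at the −y, +y, +x sides.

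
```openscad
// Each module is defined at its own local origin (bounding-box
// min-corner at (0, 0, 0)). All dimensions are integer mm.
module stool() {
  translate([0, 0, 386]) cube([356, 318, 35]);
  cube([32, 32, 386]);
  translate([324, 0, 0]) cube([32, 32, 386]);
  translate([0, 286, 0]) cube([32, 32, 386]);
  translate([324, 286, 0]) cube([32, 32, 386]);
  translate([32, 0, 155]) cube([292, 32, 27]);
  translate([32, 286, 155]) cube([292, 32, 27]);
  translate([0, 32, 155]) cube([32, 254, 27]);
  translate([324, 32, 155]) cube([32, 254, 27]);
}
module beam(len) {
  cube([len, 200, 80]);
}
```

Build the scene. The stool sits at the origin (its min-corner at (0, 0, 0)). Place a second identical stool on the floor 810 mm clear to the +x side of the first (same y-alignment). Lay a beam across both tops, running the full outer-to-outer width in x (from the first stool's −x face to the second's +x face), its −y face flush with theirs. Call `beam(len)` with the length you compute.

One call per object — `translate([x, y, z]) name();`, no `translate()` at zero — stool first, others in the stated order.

stool();
translate([1166, 0, 0]) stool();
translate([0, 0, 421]) beam(1522);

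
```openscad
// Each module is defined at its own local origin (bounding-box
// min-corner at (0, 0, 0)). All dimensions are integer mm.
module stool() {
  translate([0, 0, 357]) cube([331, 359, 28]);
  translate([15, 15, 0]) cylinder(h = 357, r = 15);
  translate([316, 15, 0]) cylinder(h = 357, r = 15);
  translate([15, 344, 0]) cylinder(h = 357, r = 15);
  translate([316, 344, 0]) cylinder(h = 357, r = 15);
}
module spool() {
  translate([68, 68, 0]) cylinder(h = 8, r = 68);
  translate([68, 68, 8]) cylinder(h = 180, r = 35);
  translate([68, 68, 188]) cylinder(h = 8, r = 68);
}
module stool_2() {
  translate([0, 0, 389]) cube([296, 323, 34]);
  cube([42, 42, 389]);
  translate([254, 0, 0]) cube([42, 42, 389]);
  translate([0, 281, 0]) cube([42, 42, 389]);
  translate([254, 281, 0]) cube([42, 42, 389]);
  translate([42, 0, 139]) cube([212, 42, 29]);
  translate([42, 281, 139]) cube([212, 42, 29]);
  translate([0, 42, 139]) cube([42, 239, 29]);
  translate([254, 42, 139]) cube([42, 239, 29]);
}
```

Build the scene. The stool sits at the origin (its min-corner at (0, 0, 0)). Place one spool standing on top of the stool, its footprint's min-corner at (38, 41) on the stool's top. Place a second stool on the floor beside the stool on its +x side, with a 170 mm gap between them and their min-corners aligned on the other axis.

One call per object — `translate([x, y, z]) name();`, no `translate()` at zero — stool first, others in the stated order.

stool();
translate([38, 41, 385]) spool();
translate([501, 0, 0]) stool_2();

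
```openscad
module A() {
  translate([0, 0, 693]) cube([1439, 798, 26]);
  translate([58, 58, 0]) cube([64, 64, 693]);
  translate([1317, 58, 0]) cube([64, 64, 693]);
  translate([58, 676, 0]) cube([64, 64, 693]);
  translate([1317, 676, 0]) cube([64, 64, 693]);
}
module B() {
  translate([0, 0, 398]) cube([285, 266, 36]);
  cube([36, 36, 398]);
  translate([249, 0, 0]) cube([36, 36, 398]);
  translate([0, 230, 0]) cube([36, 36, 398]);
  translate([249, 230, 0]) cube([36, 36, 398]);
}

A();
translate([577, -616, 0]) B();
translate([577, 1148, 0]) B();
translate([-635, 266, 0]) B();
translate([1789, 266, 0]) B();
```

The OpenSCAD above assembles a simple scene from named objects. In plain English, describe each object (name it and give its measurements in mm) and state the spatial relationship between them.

A is a rectangular dining table. The top is 1439×798×26 mm with its upper surface at z = 719 mm. It stands on four 64×64 mm square legs, each inset 58 mm from the nearest pair of top edges, running from the floor to the underside of the top.

B is a four-legged stool. The seat is a 285×266×36 mm slab whose top surface is at z = 434 mm; four square legs, each 36×36 mm in cross-section, run from the floor (z = 0) to the underside of the seat, each flush with a corner of the seat.

Four stools sit around the table at the −y, +y, −x, +x sides.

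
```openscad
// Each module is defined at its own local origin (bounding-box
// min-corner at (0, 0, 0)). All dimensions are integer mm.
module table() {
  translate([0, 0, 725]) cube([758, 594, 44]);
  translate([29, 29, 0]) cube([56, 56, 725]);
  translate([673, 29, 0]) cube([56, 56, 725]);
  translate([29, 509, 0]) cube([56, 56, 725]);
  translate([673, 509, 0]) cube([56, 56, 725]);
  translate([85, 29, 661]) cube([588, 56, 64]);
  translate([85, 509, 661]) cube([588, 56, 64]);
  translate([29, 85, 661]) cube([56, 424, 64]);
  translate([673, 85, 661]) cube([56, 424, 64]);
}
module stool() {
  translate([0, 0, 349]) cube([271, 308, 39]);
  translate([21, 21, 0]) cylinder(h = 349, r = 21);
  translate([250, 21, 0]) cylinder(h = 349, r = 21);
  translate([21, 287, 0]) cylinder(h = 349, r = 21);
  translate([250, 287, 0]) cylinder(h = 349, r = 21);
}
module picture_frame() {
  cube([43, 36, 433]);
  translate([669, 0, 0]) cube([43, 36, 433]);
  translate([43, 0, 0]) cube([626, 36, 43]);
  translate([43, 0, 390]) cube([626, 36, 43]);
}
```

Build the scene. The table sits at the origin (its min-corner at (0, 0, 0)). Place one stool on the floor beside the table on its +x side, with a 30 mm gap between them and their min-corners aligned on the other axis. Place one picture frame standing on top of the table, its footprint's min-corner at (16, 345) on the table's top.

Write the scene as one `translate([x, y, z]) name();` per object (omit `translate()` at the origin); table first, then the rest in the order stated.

table();
translate([788, 0, 0]) stool();
translate([16, 345, 769]) picture_frame();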